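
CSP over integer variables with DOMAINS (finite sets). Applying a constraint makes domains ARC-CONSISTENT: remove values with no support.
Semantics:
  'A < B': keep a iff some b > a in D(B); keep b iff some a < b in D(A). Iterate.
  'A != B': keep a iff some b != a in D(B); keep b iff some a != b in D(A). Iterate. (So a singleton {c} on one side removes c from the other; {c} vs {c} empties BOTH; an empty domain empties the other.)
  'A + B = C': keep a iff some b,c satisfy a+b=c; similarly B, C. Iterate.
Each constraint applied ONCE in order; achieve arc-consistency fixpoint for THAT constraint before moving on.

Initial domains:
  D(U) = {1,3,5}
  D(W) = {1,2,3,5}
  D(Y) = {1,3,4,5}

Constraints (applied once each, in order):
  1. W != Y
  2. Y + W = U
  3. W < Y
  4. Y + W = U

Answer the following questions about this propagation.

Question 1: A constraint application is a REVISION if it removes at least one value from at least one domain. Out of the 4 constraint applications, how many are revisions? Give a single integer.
Answer: 3

Derivation:
Constraint 1 (W != Y) on D(W)={1,2,3,5} D(Y)={1,3,4,5}: no change => not a revision
Constraint 2 (Y + W = U) on D(Y)={1,3,4,5} D(W)={1,2,3,5} D(U)={1,3,5}: Y {1,3,4,5}->{1,3,4}; W {1,2,3,5}->{1,2}; U {1,3,5}->{3,5} => REVISION
Constraint 3 (W < Y) on D(W)={1,2} D(Y)={1,3,4}: Y {1,3,4}->{3,4} => REVISION
Constraint 4 (Y + W = U) on D(Y)={3,4} D(W)={1,2} D(U)={3,5}: U {3,5}->{5} => REVISION
Total revisions = 3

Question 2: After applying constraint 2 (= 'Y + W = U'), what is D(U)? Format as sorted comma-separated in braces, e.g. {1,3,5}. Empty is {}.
Constraint 1 (W != Y) on D(W)={1,2,3,5} D(Y)={1,3,4,5}: no change
Constraint 2 (Y + W = U) on D(Y)={1,3,4,5} D(W)={1,2,3,5} D(U)={1,3,5}: Y {1,3,4,5}->{1,3,4}; W {1,2,3,5}->{1,2}; U {1,3,5}->{3,5}
So after constraint 2: D(U) = {3,5}

Answer: {3,5}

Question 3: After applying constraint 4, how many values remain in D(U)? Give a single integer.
Answer: 1

Derivation:
Constraint 1 (W != Y) on D(W)={1,2,3,5} D(Y)={1,3,4,5}: no change
Constraint 2 (Y + W = U) on D(Y)={1,3,4,5} D(W)={1,2,3,5} D(U)={1,3,5}: Y {1,3,4,5}->{1,3,4}; W {1,2,3,5}->{1,2}; U {1,3,5}->{3,5}
Constraint 3 (W < Y) on D(W)={1,2} D(Y)={1,3,4}: Y {1,3,4}->{3,4}
Constraint 4 (Y + W = U) on D(Y)={3,4} D(W)={1,2} D(U)={3,5}: U {3,5}->{5}
So after constraint 4: D(U)={5}, size = 1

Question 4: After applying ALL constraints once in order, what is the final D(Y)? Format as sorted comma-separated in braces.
Answer: {3,4}

Derivation:
Constraint 1 (W != Y) on D(W)={1,2,3,5} D(Y)={1,3,4,5}: no change
Constraint 2 (Y + W = U) on D(Y)={1,3,4,5} D(W)={1,2,3,5} D(U)={1,3,5}: Y {1,3,4,5}->{1,3,4}; W {1,2,3,5}->{1,2}; U {1,3,5}->{3,5}
Constraint 3 (W < Y) on D(W)={1,2} D(Y)={1,3,4}: Y {1,3,4}->{3,4}
Constraint 4 (Y + W = U) on D(Y)={3,4} D(W)={1,2} D(U)={3,5}: U {3,5}->{5}
So after all 4 constraints: D(Y) = {3,4}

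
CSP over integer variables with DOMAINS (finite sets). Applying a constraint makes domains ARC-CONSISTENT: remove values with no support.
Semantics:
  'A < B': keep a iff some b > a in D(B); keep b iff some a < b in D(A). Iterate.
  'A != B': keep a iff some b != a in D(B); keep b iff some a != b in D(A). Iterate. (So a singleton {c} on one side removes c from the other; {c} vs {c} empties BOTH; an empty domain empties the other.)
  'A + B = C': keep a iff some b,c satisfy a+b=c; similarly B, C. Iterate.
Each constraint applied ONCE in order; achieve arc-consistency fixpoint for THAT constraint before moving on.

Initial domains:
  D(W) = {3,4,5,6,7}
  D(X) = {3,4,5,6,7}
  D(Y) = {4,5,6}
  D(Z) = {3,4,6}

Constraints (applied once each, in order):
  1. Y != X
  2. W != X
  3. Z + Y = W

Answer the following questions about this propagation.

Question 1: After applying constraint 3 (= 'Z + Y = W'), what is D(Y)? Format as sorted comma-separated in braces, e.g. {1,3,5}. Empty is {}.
Constraint 1 (Y != X) on D(Y)={4,5,6} D(X)={3,4,5,6,7}: no change
Constraint 2 (W != X) on D(W)={3,4,5,6,7} D(X)={3,4,5,6,7}: no change
Constraint 3 (Z + Y = W) on D(Z)={3,4,6} D(Y)={4,5,6} D(W)={3,4,5,6,7}: Z {3,4,6}->{3}; Y {4,5,6}->{4}; W {3,4,5,6,7}->{7}
So after constraint 3: D(Y) = {4}

Answer: {4}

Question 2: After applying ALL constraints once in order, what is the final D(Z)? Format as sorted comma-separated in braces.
Answer: {3}

Derivation:
Constraint 1 (Y != X) on D(Y)={4,5,6} D(X)={3,4,5,6,7}: no change
Constraint 2 (W != X) on D(W)={3,4,5,6,7} D(X)={3,4,5,6,7}: no change
Constraint 3 (Z + Y = W) on D(Z)={3,4,6} D(Y)={4,5,6} D(W)={3,4,5,6,7}: Z {3,4,6}->{3}; Y {4,5,6}->{4}; W {3,4,5,6,7}->{7}
So after all 3 constraints: D(Z) = {3}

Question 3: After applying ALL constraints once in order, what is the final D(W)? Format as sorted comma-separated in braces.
Answer: {7}

Derivation:
Constraint 1 (Y != X) on D(Y)={4,5,6} D(X)={3,4,5,6,7}: no change
Constraint 2 (W != X) on D(W)={3,4,5,6,7} D(X)={3,4,5,6,7}: no change
Constraint 3 (Z + Y = W) on D(Z)={3,4,6} D(Y)={4,5,6} D(W)={3,4,5,6,7}: Z {3,4,6}->{3}; Y {4,5,6}->{4}; W {3,4,5,6,7}->{7}
So after all 3 constraints: D(W) = {7}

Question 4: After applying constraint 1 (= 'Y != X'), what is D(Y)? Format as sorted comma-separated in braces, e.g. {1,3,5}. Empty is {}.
Constraint 1 (Y != X) on D(Y)={4,5,6} D(X)={3,4,5,6,7}: no change
So after constraint 1: D(Y) = {4,5,6}

Answer: {4,5,6}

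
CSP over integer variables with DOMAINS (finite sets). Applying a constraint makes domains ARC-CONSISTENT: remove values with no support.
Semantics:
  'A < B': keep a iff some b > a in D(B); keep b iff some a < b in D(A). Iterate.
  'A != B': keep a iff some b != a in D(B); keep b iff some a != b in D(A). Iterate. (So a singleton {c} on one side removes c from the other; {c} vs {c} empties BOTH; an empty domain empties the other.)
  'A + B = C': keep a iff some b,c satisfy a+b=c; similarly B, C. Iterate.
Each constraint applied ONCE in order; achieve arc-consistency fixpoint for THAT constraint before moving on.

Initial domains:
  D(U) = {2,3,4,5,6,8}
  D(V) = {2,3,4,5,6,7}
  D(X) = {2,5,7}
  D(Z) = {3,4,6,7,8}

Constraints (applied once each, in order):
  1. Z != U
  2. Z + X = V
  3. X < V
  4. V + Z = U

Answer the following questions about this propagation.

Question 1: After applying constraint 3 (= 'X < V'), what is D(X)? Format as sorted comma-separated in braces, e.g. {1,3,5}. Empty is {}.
Answer: {2}

Derivation:
Constraint 1 (Z != U) on D(Z)={3,4,6,7,8} D(U)={2,3,4,5,6,8}: no change
Constraint 2 (Z + X = V) on D(Z)={3,4,6,7,8} D(X)={2,5,7} D(V)={2,3,4,5,6,7}: Z {3,4,6,7,8}->{3,4}; X {2,5,7}->{2}; V {2,3,4,5,6,7}->{5,6}
Constraint 3 (X < V) on D(X)={2} D(V)={5,6}: no change
So after constraint 3: D(X) = {2}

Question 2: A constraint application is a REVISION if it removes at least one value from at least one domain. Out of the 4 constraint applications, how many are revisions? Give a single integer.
Constraint 1 (Z != U) on D(Z)={3,4,6,7,8} D(U)={2,3,4,5,6,8}: no change => not a revision
Constraint 2 (Z + X = V) on D(Z)={3,4,6,7,8} D(X)={2,5,7} D(V)={2,3,4,5,6,7}: Z {3,4,6,7,8}->{3,4}; X {2,5,7}->{2}; V {2,3,4,5,6,7}->{5,6} => REVISION
Constraint 3 (X < V) on D(X)={2} D(V)={5,6}: no change => not a revision
Constraint 4 (V + Z = U) on D(V)={5,6} D(Z)={3,4} D(U)={2,3,4,5,6,8}: V {5,6}->{5}; Z {3,4}->{3}; U {2,3,4,5,6,8}->{8} => REVISION
Total revisions = 2

Answer: 2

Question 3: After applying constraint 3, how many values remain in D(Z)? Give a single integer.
Constraint 1 (Z != U) on D(Z)={3,4,6,7,8} D(U)={2,3,4,5,6,8}: no change
Constraint 2 (Z + X = V) on D(Z)={3,4,6,7,8} D(X)={2,5,7} D(V)={2,3,4,5,6,7}: Z {3,4,6,7,8}->{3,4}; X {2,5,7}->{2}; V {2,3,4,5,6,7}->{5,6}
Constraint 3 (X < V) on D(X)={2} D(V)={5,6}: no change
So after constraint 3: D(Z)={3,4}, size = 2

Answer: 2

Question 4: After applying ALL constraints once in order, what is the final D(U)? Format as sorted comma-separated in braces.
Answer: {8}

Derivation:
Constraint 1 (Z != U) on D(Z)={3,4,6,7,8} D(U)={2,3,4,5,6,8}: no change
Constraint 2 (Z + X = V) on D(Z)={3,4,6,7,8} D(X)={2,5,7} D(V)={2,3,4,5,6,7}: Z {3,4,6,7,8}->{3,4}; X {2,5,7}->{2}; V {2,3,4,5,6,7}->{5,6}
Constraint 3 (X < V) on D(X)={2} D(V)={5,6}: no change
Constraint 4 (V + Z = U) on D(V)={5,6} D(Z)={3,4} D(U)={2,3,4,5,6,8}: V {5,6}->{5}; Z {3,4}->{3}; U {2,3,4,5,6,8}->{8}
So after all 4 constraints: D(U) = {8}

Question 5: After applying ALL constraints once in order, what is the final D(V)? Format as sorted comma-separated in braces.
Constraint 1 (Z != U) on D(Z)={3,4,6,7,8} D(U)={2,3,4,5,6,8}: no change
Constraint 2 (Z + X = V) on D(Z)={3,4,6,7,8} D(X)={2,5,7} D(V)={2,3,4,5,6,7}: Z {3,4,6,7,8}->{3,4}; X {2,5,7}->{2}; V {2,3,4,5,6,7}->{5,6}
Constraint 3 (X < V) on D(X)={2} D(V)={5,6}: no change
Constraint 4 (V + Z = U) on D(V)={5,6} D(Z)={3,4} D(U)={2,3,4,5,6,8}: V {5,6}->{5}; Z {3,4}->{3}; U {2,3,4,5,6,8}->{8}
So after all 4 constraints: D(V) = {5}

Answer: {5}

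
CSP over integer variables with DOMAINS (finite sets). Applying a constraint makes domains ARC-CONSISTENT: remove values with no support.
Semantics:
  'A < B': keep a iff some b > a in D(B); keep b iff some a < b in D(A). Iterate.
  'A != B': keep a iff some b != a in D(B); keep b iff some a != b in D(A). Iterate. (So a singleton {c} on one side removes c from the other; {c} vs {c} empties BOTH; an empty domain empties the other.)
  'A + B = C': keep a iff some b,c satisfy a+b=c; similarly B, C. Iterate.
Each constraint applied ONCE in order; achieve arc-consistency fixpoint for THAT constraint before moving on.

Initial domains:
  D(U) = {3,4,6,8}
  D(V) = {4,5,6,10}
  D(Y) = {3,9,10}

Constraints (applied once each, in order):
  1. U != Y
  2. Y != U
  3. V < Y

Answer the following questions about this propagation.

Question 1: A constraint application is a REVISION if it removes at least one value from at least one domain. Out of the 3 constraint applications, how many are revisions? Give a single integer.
Answer: 1

Derivation:
Constraint 1 (U != Y) on D(U)={3,4,6,8} D(Y)={3,9,10}: no change => not a revision
Constraint 2 (Y != U) on D(Y)={3,9,10} D(U)={3,4,6,8}: no change => not a revision
Constraint 3 (V < Y) on D(V)={4,5,6,10} D(Y)={3,9,10}: V {4,5,6,10}->{4,5,6}; Y {3,9,10}->{9,10} => REVISION
Total revisions = 1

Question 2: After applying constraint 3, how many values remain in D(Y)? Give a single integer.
Constraint 1 (U != Y) on D(U)={3,4,6,8} D(Y)={3,9,10}: no change
Constraint 2 (Y != U) on D(Y)={3,9,10} D(U)={3,4,6,8}: no change
Constraint 3 (V < Y) on D(V)={4,5,6,10} D(Y)={3,9,10}: V {4,5,6,10}->{4,5,6}; Y {3,9,10}->{9,10}
So after constraint 3: D(Y)={9,10}, size = 2

Answer: 2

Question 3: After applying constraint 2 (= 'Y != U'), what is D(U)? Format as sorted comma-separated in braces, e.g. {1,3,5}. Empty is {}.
Constraint 1 (U != Y) on D(U)={3,4,6,8} D(Y)={3,9,10}: no change
Constraint 2 (Y != U) on D(Y)={3,9,10} D(U)={3,4,6,8}: no change
So after constraint 2: D(U) = {3,4,6,8}

Answer: {3,4,6,8}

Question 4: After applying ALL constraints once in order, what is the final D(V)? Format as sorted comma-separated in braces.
Answer: {4,5,6}

Derivation:
Constraint 1 (U != Y) on D(U)={3,4,6,8} D(Y)={3,9,10}: no change
Constraint 2 (Y != U) on D(Y)={3,9,10} D(U)={3,4,6,8}: no change
Constraint 3 (V < Y) on D(V)={4,5,6,10} D(Y)={3,9,10}: V {4,5,6,10}->{4,5,6}; Y {3,9,10}->{9,10}
So after all 3 constraints: D(V) = {4,5,6}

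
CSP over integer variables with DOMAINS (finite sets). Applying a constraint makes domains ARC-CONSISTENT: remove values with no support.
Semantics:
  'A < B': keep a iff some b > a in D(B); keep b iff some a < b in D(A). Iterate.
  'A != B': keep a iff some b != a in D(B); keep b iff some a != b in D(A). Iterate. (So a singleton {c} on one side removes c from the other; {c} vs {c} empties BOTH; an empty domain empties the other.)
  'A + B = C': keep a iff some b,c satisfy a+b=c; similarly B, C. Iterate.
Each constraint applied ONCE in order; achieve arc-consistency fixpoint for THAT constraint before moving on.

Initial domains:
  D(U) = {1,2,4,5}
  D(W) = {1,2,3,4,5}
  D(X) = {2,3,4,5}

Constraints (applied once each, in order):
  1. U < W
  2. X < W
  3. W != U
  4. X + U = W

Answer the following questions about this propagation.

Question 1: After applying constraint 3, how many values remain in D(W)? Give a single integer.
Answer: 3

Derivation:
Constraint 1 (U < W) on D(U)={1,2,4,5} D(W)={1,2,3,4,5}: U {1,2,4,5}->{1,2,4}; W {1,2,3,4,5}->{2,3,4,5}
Constraint 2 (X < W) on D(X)={2,3,4,5} D(W)={2,3,4,5}: X {2,3,4,5}->{2,3,4}; W {2,3,4,5}->{3,4,5}
Constraint 3 (W != U) on D(W)={3,4,5} D(U)={1,2,4}: no change
So after constraint 3: D(W)={3,4,5}, size = 3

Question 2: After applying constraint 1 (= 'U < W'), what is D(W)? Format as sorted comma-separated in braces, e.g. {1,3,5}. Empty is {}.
Constraint 1 (U < W) on D(U)={1,2,4,5} D(W)={1,2,3,4,5}: U {1,2,4,5}->{1,2,4}; W {1,2,3,4,5}->{2,3,4,5}
So after constraint 1: D(W) = {2,3,4,5}

Answer: {2,3,4,5}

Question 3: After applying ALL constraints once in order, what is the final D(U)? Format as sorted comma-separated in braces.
Constraint 1 (U < W) on D(U)={1,2,4,5} D(W)={1,2,3,4,5}: U {1,2,4,5}->{1,2,4}; W {1,2,3,4,5}->{2,3,4,5}
Constraint 2 (X < W) on D(X)={2,3,4,5} D(W)={2,3,4,5}: X {2,3,4,5}->{2,3,4}; W {2,3,4,5}->{3,4,5}
Constraint 3 (W != U) on D(W)={3,4,5} D(U)={1,2,4}: no change
Constraint 4 (X + U = W) on D(X)={2,3,4} D(U)={1,2,4} D(W)={3,4,5}: U {1,2,4}->{1,2}
So after all 4 constraints: D(U) = {1,2}

Answer: {1,2}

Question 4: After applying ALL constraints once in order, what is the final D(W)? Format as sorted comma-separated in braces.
Answer: {3,4,5}

Derivation:
Constraint 1 (U < W) on D(U)={1,2,4,5} D(W)={1,2,3,4,5}: U {1,2,4,5}->{1,2,4}; W {1,2,3,4,5}->{2,3,4,5}
Constraint 2 (X < W) on D(X)={2,3,4,5} D(W)={2,3,4,5}: X {2,3,4,5}->{2,3,4}; W {2,3,4,5}->{3,4,5}
Constraint 3 (W != U) on D(W)={3,4,5} D(U)={1,2,4}: no change
Constraint 4 (X + U = W) on D(X)={2,3,4} D(U)={1,2,4} D(W)={3,4,5}: U {1,2,4}->{1,2}
So after all 4 constraints: D(W) = {3,4,5}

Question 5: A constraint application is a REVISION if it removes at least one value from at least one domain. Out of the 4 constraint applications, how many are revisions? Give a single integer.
Constraint 1 (U < W) on D(U)={1,2,4,5} D(W)={1,2,3,4,5}: U {1,2,4,5}->{1,2,4}; W {1,2,3,4,5}->{2,3,4,5} => REVISION
Constraint 2 (X < W) on D(X)={2,3,4,5} D(W)={2,3,4,5}: X {2,3,4,5}->{2,3,4}; W {2,3,4,5}->{3,4,5} => REVISION
Constraint 3 (W != U) on D(W)={3,4,5} D(U)={1,2,4}: no change => not a revision
Constraint 4 (X + U = W) on D(X)={2,3,4} D(U)={1,2,4} D(W)={3,4,5}: U {1,2,4}->{1,2} => REVISION
Total revisions = 3

Answer: 3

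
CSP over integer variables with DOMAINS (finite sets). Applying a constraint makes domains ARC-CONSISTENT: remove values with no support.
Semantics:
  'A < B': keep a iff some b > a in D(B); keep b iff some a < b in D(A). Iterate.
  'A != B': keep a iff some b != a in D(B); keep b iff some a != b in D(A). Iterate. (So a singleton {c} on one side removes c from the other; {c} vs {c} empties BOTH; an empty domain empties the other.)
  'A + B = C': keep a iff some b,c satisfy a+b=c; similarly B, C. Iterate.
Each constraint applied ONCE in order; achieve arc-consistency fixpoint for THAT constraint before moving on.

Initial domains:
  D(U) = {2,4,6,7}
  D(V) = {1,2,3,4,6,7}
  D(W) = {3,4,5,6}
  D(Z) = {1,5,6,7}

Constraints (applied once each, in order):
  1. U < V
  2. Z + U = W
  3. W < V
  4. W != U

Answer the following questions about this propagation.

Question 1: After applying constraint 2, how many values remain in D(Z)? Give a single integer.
Answer: 1

Derivation:
Constraint 1 (U < V) on D(U)={2,4,6,7} D(V)={1,2,3,4,6,7}: U {2,4,6,7}->{2,4,6}; V {1,2,3,4,6,7}->{3,4,6,7}
Constraint 2 (Z + U = W) on D(Z)={1,5,6,7} D(U)={2,4,6} D(W)={3,4,5,6}: Z {1,5,6,7}->{1}; U {2,4,6}->{2,4}; W {3,4,5,6}->{3,5}
So after constraint 2: D(Z)={1}, size = 1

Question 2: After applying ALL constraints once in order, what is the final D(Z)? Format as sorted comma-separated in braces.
Constraint 1 (U < V) on D(U)={2,4,6,7} D(V)={1,2,3,4,6,7}: U {2,4,6,7}->{2,4,6}; V {1,2,3,4,6,7}->{3,4,6,7}
Constraint 2 (Z + U = W) on D(Z)={1,5,6,7} D(U)={2,4,6} D(W)={3,4,5,6}: Z {1,5,6,7}->{1}; U {2,4,6}->{2,4}; W {3,4,5,6}->{3,5}
Constraint 3 (W < V) on D(W)={3,5} D(V)={3,4,6,7}: V {3,4,6,7}->{4,6,7}
Constraint 4 (W != U) on D(W)={3,5} D(U)={2,4}: no change
So after all 4 constraints: D(Z) = {1}

Answer: {1}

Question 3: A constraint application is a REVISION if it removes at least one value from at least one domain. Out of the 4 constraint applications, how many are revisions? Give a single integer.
Constraint 1 (U < V) on D(U)={2,4,6,7} D(V)={1,2,3,4,6,7}: U {2,4,6,7}->{2,4,6}; V {1,2,3,4,6,7}->{3,4,6,7} => REVISION
Constraint 2 (Z + U = W) on D(Z)={1,5,6,7} D(U)={2,4,6} D(W)={3,4,5,6}: Z {1,5,6,7}->{1}; U {2,4,6}->{2,4}; W {3,4,5,6}->{3,5} => REVISION
Constraint 3 (W < V) on D(W)={3,5} D(V)={3,4,6,7}: V {3,4,6,7}->{4,6,7} => REVISION
Constraint 4 (W != U) on D(W)={3,5} D(U)={2,4}: no change => not a revision
Total revisions = 3

Answer: 3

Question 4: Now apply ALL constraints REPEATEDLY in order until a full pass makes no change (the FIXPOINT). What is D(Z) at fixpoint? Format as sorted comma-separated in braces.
pass 0 (initial): D(Z)={1,5,6,7}
pass 1: U {2,4,6,7}->{2,4}; V {1,2,3,4,6,7}->{4,6,7}; W {3,4,5,6}->{3,5}; Z {1,5,6,7}->{1}
pass 2: no change
Fixpoint after 2 passes: D(Z) = {1}

Answer: {1}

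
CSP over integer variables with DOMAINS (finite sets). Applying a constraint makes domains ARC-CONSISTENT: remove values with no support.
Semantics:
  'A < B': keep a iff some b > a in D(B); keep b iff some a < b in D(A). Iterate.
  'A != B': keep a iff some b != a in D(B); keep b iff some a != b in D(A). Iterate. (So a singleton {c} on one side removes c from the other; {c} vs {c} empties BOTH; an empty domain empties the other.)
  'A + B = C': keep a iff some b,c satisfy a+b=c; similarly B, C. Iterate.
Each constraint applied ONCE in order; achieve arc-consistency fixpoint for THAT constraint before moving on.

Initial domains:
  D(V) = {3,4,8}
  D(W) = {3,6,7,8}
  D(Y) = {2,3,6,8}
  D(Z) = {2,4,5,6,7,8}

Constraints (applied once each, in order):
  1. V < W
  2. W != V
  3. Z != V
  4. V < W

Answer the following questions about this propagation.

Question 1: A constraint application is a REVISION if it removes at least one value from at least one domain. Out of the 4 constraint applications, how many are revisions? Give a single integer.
Answer: 1

Derivation:
Constraint 1 (V < W) on D(V)={3,4,8} D(W)={3,6,7,8}: V {3,4,8}->{3,4}; W {3,6,7,8}->{6,7,8} => REVISION
Constraint 2 (W != V) on D(W)={6,7,8} D(V)={3,4}: no change => not a revision
Constraint 3 (Z != V) on D(Z)={2,4,5,6,7,8} D(V)={3,4}: no change => not a revision
Constraint 4 (V < W) on D(V)={3,4} D(W)={6,7,8}: no change => not a revision
Total revisions = 1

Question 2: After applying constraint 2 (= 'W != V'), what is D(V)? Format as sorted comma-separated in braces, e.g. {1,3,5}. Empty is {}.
Constraint 1 (V < W) on D(V)={3,4,8} D(W)={3,6,7,8}: V {3,4,8}->{3,4}; W {3,6,7,8}->{6,7,8}
Constraint 2 (W != V) on D(W)={6,7,8} D(V)={3,4}: no change
So after constraint 2: D(V) = {3,4}

Answer: {3,4}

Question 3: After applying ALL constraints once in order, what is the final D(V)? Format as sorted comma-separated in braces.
Answer: {3,4}

Derivation:
Constraint 1 (V < W) on D(V)={3,4,8} D(W)={3,6,7,8}: V {3,4,8}->{3,4}; W {3,6,7,8}->{6,7,8}
Constraint 2 (W != V) on D(W)={6,7,8} D(V)={3,4}: no change
Constraint 3 (Z != V) on D(Z)={2,4,5,6,7,8} D(V)={3,4}: no change
Constraint 4 (V < W) on D(V)={3,4} D(W)={6,7,8}: no change
So after all 4 constraints: D(V) = {3,4}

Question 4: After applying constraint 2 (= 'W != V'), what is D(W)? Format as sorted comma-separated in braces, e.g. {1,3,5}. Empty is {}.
Answer: {6,7,8}

Derivation:
Constraint 1 (V < W) on D(V)={3,4,8} D(W)={3,6,7,8}: V {3,4,8}->{3,4}; W {3,6,7,8}->{6,7,8}
Constraint 2 (W != V) on D(W)={6,7,8} D(V)={3,4}: no change
So after constraint 2: D(W) = {6,7,8}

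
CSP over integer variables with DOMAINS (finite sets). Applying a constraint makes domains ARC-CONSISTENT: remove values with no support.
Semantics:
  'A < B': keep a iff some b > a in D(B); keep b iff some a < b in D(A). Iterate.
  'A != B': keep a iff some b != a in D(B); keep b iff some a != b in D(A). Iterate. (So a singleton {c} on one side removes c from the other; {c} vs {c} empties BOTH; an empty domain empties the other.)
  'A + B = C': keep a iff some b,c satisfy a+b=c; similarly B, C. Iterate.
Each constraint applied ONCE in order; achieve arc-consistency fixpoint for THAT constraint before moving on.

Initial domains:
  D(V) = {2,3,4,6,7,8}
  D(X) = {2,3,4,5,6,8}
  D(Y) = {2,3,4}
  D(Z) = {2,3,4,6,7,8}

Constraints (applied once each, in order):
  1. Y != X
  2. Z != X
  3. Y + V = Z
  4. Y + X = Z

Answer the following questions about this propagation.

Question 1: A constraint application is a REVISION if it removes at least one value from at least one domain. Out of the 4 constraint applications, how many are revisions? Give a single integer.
Constraint 1 (Y != X) on D(Y)={2,3,4} D(X)={2,3,4,5,6,8}: no change => not a revision
Constraint 2 (Z != X) on D(Z)={2,3,4,6,7,8} D(X)={2,3,4,5,6,8}: no change => not a revision
Constraint 3 (Y + V = Z) on D(Y)={2,3,4} D(V)={2,3,4,6,7,8} D(Z)={2,3,4,6,7,8}: V {2,3,4,6,7,8}->{2,3,4,6}; Z {2,3,4,6,7,8}->{4,6,7,8} => REVISION
Constraint 4 (Y + X = Z) on D(Y)={2,3,4} D(X)={2,3,4,5,6,8} D(Z)={4,6,7,8}: X {2,3,4,5,6,8}->{2,3,4,5,6} => REVISION
Total revisions = 2

Answer: 2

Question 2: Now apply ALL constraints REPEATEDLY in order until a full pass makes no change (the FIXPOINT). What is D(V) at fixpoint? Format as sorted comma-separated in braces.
pass 0 (initial): D(V)={2,3,4,6,7,8}
pass 1: V {2,3,4,6,7,8}->{2,3,4,6}; X {2,3,4,5,6,8}->{2,3,4,5,6}; Z {2,3,4,6,7,8}->{4,6,7,8}
pass 2: no change
Fixpoint after 2 passes: D(V) = {2,3,4,6}

Answer: {2,3,4,6}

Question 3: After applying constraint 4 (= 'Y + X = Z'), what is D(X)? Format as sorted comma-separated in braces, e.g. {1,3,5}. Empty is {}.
Answer: {2,3,4,5,6}

Derivation:
Constraint 1 (Y != X) on D(Y)={2,3,4} D(X)={2,3,4,5,6,8}: no change
Constraint 2 (Z != X) on D(Z)={2,3,4,6,7,8} D(X)={2,3,4,5,6,8}: no change
Constraint 3 (Y + V = Z) on D(Y)={2,3,4} D(V)={2,3,4,6,7,8} D(Z)={2,3,4,6,7,8}: V {2,3,4,6,7,8}->{2,3,4,6}; Z {2,3,4,6,7,8}->{4,6,7,8}
Constraint 4 (Y + X = Z) on D(Y)={2,3,4} D(X)={2,3,4,5,6,8} D(Z)={4,6,7,8}: X {2,3,4,5,6,8}->{2,3,4,5,6}
So after constraint 4: D(X) = {2,3,4,5,6}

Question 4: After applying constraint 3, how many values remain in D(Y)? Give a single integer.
Constraint 1 (Y != X) on D(Y)={2,3,4} D(X)={2,3,4,5,6,8}: no change
Constraint 2 (Z != X) on D(Z)={2,3,4,6,7,8} D(X)={2,3,4,5,6,8}: no change
Constraint 3 (Y + V = Z) on D(Y)={2,3,4} D(V)={2,3,4,6,7,8} D(Z)={2,3,4,6,7,8}: V {2,3,4,6,7,8}->{2,3,4,6}; Z {2,3,4,6,7,8}->{4,6,7,8}
So after constraint 3: D(Y)={2,3,4}, size = 3

Answer: 3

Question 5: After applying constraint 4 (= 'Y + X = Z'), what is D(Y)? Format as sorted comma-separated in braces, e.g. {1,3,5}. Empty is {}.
Constraint 1 (Y != X) on D(Y)={2,3,4} D(X)={2,3,4,5,6,8}: no change
Constraint 2 (Z != X) on D(Z)={2,3,4,6,7,8} D(X)={2,3,4,5,6,8}: no change
Constraint 3 (Y + V = Z) on D(Y)={2,3,4} D(V)={2,3,4,6,7,8} D(Z)={2,3,4,6,7,8}: V {2,3,4,6,7,8}->{2,3,4,6}; Z {2,3,4,6,7,8}->{4,6,7,8}
Constraint 4 (Y + X = Z) on D(Y)={2,3,4} D(X)={2,3,4,5,6,8} D(Z)={4,6,7,8}: X {2,3,4,5,6,8}->{2,3,4,5,6}
So after constraint 4: D(Y) = {2,3,4}

Answer: {2,3,4}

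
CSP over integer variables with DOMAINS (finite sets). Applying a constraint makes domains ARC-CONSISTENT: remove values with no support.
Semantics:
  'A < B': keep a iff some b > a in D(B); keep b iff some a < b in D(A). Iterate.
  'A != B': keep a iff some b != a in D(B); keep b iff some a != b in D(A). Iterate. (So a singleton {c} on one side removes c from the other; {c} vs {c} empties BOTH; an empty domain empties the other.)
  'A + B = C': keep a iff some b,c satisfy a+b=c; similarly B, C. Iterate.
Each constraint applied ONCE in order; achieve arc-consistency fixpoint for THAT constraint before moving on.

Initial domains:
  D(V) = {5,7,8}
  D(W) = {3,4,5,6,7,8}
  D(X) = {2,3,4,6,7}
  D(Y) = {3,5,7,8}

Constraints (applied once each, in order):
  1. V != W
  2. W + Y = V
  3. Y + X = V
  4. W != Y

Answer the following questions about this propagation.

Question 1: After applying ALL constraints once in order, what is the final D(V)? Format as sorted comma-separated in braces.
Constraint 1 (V != W) on D(V)={5,7,8} D(W)={3,4,5,6,7,8}: no change
Constraint 2 (W + Y = V) on D(W)={3,4,5,6,7,8} D(Y)={3,5,7,8} D(V)={5,7,8}: W {3,4,5,6,7,8}->{3,4,5}; Y {3,5,7,8}->{3,5}; V {5,7,8}->{7,8}
Constraint 3 (Y + X = V) on D(Y)={3,5} D(X)={2,3,4,6,7} D(V)={7,8}: X {2,3,4,6,7}->{2,3,4}
Constraint 4 (W != Y) on D(W)={3,4,5} D(Y)={3,5}: no change
So after all 4 constraints: D(V) = {7,8}

Answer: {7,8}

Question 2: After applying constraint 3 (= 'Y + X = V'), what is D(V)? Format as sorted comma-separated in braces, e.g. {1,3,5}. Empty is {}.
Constraint 1 (V != W) on D(V)={5,7,8} D(W)={3,4,5,6,7,8}: no change
Constraint 2 (W + Y = V) on D(W)={3,4,5,6,7,8} D(Y)={3,5,7,8} D(V)={5,7,8}: W {3,4,5,6,7,8}->{3,4,5}; Y {3,5,7,8}->{3,5}; V {5,7,8}->{7,8}
Constraint 3 (Y + X = V) on D(Y)={3,5} D(X)={2,3,4,6,7} D(V)={7,8}: X {2,3,4,6,7}->{2,3,4}
So after constraint 3: D(V) = {7,8}

Answer: {7,8}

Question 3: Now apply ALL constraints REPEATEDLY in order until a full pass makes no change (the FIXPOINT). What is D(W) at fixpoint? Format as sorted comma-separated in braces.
Answer: {3,4,5}

Derivation:
pass 0 (initial): D(W)={3,4,5,6,7,8}
pass 1: V {5,7,8}->{7,8}; W {3,4,5,6,7,8}->{3,4,5}; X {2,3,4,6,7}->{2,3,4}; Y {3,5,7,8}->{3,5}
pass 2: no change
Fixpoint after 2 passes: D(W) = {3,4,5}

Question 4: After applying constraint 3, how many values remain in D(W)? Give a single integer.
Answer: 3

Derivation:
Constraint 1 (V != W) on D(V)={5,7,8} D(W)={3,4,5,6,7,8}: no change
Constraint 2 (W + Y = V) on D(W)={3,4,5,6,7,8} D(Y)={3,5,7,8} D(V)={5,7,8}: W {3,4,5,6,7,8}->{3,4,5}; Y {3,5,7,8}->{3,5}; V {5,7,8}->{7,8}
Constraint 3 (Y + X = V) on D(Y)={3,5} D(X)={2,3,4,6,7} D(V)={7,8}: X {2,3,4,6,7}->{2,3,4}
So after constraint 3: D(W)={3,4,5}, size = 3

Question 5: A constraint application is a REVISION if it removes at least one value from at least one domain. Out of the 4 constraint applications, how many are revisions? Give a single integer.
Answer: 2

Derivation:
Constraint 1 (V != W) on D(V)={5,7,8} D(W)={3,4,5,6,7,8}: no change => not a revision
Constraint 2 (W + Y = V) on D(W)={3,4,5,6,7,8} D(Y)={3,5,7,8} D(V)={5,7,8}: W {3,4,5,6,7,8}->{3,4,5}; Y {3,5,7,8}->{3,5}; V {5,7,8}->{7,8} => REVISION
Constraint 3 (Y + X = V) on D(Y)={3,5} D(X)={2,3,4,6,7} D(V)={7,8}: X {2,3,4,6,7}->{2,3,4} => REVISION
Constraint 4 (W != Y) on D(W)={3,4,5} D(Y)={3,5}: no change => not a revision
Total revisions = 2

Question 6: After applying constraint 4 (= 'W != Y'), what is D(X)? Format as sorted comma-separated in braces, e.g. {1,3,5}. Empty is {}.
Answer: {2,3,4}

Derivation:
Constraint 1 (V != W) on D(V)={5,7,8} D(W)={3,4,5,6,7,8}: no change
Constraint 2 (W + Y = V) on D(W)={3,4,5,6,7,8} D(Y)={3,5,7,8} D(V)={5,7,8}: W {3,4,5,6,7,8}->{3,4,5}; Y {3,5,7,8}->{3,5}; V {5,7,8}->{7,8}
Constraint 3 (Y + X = V) on D(Y)={3,5} D(X)={2,3,4,6,7} D(V)={7,8}: X {2,3,4,6,7}->{2,3,4}
Constraint 4 (W != Y) on D(W)={3,4,5} D(Y)={3,5}: no change
So after constraint 4: D(X) = {2,3,4}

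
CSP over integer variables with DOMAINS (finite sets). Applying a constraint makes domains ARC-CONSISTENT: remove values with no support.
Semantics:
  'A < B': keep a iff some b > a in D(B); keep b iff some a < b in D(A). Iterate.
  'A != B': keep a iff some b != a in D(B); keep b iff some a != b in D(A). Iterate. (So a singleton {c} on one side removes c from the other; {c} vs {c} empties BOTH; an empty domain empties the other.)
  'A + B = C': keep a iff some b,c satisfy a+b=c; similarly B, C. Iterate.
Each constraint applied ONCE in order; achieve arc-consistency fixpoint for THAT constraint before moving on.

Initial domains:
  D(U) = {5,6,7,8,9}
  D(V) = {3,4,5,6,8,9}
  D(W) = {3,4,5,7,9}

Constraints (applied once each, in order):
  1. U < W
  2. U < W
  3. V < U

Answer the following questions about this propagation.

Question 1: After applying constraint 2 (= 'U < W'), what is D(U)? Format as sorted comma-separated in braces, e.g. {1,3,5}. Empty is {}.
Constraint 1 (U < W) on D(U)={5,6,7,8,9} D(W)={3,4,5,7,9}: U {5,6,7,8,9}->{5,6,7,8}; W {3,4,5,7,9}->{7,9}
Constraint 2 (U < W) on D(U)={5,6,7,8} D(W)={7,9}: no change
So after constraint 2: D(U) = {5,6,7,8}

Answer: {5,6,7,8}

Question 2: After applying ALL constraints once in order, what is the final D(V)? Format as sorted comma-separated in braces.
Answer: {3,4,5,6}

Derivation:
Constraint 1 (U < W) on D(U)={5,6,7,8,9} D(W)={3,4,5,7,9}: U {5,6,7,8,9}->{5,6,7,8}; W {3,4,5,7,9}->{7,9}
Constraint 2 (U < W) on D(U)={5,6,7,8} D(W)={7,9}: no change
Constraint 3 (V < U) on D(V)={3,4,5,6,8,9} D(U)={5,6,7,8}: V {3,4,5,6,8,9}->{3,4,5,6}
So after all 3 constraints: D(V) = {3,4,5,6}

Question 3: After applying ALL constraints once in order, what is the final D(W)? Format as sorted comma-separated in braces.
Constraint 1 (U < W) on D(U)={5,6,7,8,9} D(W)={3,4,5,7,9}: U {5,6,7,8,9}->{5,6,7,8}; W {3,4,5,7,9}->{7,9}
Constraint 2 (U < W) on D(U)={5,6,7,8} D(W)={7,9}: no change
Constraint 3 (V < U) on D(V)={3,4,5,6,8,9} D(U)={5,6,7,8}: V {3,4,5,6,8,9}->{3,4,5,6}
So after all 3 constraints: D(W) = {7,9}

Answer: {7,9}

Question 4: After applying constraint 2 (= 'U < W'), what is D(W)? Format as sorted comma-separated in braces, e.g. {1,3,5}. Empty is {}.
Answer: {7,9}

Derivation:
Constraint 1 (U < W) on D(U)={5,6,7,8,9} D(W)={3,4,5,7,9}: U {5,6,7,8,9}->{5,6,7,8}; W {3,4,5,7,9}->{7,9}
Constraint 2 (U < W) on D(U)={5,6,7,8} D(W)={7,9}: no change
So after constraint 2: D(W) = {7,9}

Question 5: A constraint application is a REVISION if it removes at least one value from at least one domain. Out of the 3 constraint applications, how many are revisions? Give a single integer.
Constraint 1 (U < W) on D(U)={5,6,7,8,9} D(W)={3,4,5,7,9}: U {5,6,7,8,9}->{5,6,7,8}; W {3,4,5,7,9}->{7,9} => REVISION
Constraint 2 (U < W) on D(U)={5,6,7,8} D(W)={7,9}: no change => not a revision
Constraint 3 (V < U) on D(V)={3,4,5,6,8,9} D(U)={5,6,7,8}: V {3,4,5,6,8,9}->{3,4,5,6} => REVISION
Total revisions = 2

Answer: 2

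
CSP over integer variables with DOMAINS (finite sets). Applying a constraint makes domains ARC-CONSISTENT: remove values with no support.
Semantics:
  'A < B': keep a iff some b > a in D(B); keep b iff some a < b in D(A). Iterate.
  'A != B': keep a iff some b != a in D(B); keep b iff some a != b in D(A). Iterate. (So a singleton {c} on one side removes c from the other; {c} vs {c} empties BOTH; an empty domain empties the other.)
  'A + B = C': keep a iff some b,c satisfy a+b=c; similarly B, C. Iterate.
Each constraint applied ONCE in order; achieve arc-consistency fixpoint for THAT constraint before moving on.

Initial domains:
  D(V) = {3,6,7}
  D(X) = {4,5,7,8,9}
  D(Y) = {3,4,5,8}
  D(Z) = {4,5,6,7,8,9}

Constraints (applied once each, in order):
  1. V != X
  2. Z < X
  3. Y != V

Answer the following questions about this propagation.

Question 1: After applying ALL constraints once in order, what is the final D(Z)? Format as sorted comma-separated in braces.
Constraint 1 (V != X) on D(V)={3,6,7} D(X)={4,5,7,8,9}: no change
Constraint 2 (Z < X) on D(Z)={4,5,6,7,8,9} D(X)={4,5,7,8,9}: Z {4,5,6,7,8,9}->{4,5,6,7,8}; X {4,5,7,8,9}->{5,7,8,9}
Constraint 3 (Y != V) on D(Y)={3,4,5,8} D(V)={3,6,7}: no change
So after all 3 constraints: D(Z) = {4,5,6,7,8}

Answer: {4,5,6,7,8}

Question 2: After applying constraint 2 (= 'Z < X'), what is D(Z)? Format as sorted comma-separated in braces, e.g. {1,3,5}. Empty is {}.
Answer: {4,5,6,7,8}

Derivation:
Constraint 1 (V != X) on D(V)={3,6,7} D(X)={4,5,7,8,9}: no change
Constraint 2 (Z < X) on D(Z)={4,5,6,7,8,9} D(X)={4,5,7,8,9}: Z {4,5,6,7,8,9}->{4,5,6,7,8}; X {4,5,7,8,9}->{5,7,8,9}
So after constraint 2: D(Z) = {4,5,6,7,8}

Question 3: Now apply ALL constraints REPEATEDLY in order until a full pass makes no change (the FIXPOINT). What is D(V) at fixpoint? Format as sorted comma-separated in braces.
Answer: {3,6,7}

Derivation:
pass 0 (initial): D(V)={3,6,7}
pass 1: X {4,5,7,8,9}->{5,7,8,9}; Z {4,5,6,7,8,9}->{4,5,6,7,8}
pass 2: no change
Fixpoint after 2 passes: D(V) = {3,6,7}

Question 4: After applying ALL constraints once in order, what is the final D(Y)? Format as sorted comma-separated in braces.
Answer: {3,4,5,8}

Derivation:
Constraint 1 (V != X) on D(V)={3,6,7} D(X)={4,5,7,8,9}: no change
Constraint 2 (Z < X) on D(Z)={4,5,6,7,8,9} D(X)={4,5,7,8,9}: Z {4,5,6,7,8,9}->{4,5,6,7,8}; X {4,5,7,8,9}->{5,7,8,9}
Constraint 3 (Y != V) on D(Y)={3,4,5,8} D(V)={3,6,7}: no change
So after all 3 constraints: D(Y) = {3,4,5,8}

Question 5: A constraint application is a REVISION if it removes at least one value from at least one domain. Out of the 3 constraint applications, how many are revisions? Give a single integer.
Answer: 1

Derivation:
Constraint 1 (V != X) on D(V)={3,6,7} D(X)={4,5,7,8,9}: no change => not a revision
Constraint 2 (Z < X) on D(Z)={4,5,6,7,8,9} D(X)={4,5,7,8,9}: Z {4,5,6,7,8,9}->{4,5,6,7,8}; X {4,5,7,8,9}->{5,7,8,9} => REVISION
Constraint 3 (Y != V) on D(Y)={3,4,5,8} D(V)={3,6,7}: no change => not a revision
Total revisions = 1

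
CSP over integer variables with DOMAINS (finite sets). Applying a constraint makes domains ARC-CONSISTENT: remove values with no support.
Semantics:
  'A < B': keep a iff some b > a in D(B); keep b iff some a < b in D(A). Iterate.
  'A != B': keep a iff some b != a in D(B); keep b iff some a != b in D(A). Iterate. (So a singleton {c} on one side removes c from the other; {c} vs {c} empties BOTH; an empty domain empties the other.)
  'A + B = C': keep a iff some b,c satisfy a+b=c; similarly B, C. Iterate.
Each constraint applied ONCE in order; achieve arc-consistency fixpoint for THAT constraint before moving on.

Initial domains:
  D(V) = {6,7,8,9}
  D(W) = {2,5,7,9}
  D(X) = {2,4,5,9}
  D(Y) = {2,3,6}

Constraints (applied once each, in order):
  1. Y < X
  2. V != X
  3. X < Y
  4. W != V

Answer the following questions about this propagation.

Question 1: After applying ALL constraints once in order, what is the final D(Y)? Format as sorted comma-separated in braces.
Constraint 1 (Y < X) on D(Y)={2,3,6} D(X)={2,4,5,9}: X {2,4,5,9}->{4,5,9}
Constraint 2 (V != X) on D(V)={6,7,8,9} D(X)={4,5,9}: no change
Constraint 3 (X < Y) on D(X)={4,5,9} D(Y)={2,3,6}: X {4,5,9}->{4,5}; Y {2,3,6}->{6}
Constraint 4 (W != V) on D(W)={2,5,7,9} D(V)={6,7,8,9}: no change
So after all 4 constraints: D(Y) = {6}

Answer: {6}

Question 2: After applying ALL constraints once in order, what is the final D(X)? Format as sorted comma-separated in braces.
Answer: {4,5}

Derivation:
Constraint 1 (Y < X) on D(Y)={2,3,6} D(X)={2,4,5,9}: X {2,4,5,9}->{4,5,9}
Constraint 2 (V != X) on D(V)={6,7,8,9} D(X)={4,5,9}: no change
Constraint 3 (X < Y) on D(X)={4,5,9} D(Y)={2,3,6}: X {4,5,9}->{4,5}; Y {2,3,6}->{6}
Constraint 4 (W != V) on D(W)={2,5,7,9} D(V)={6,7,8,9}: no change
So after all 4 constraints: D(X) = {4,5}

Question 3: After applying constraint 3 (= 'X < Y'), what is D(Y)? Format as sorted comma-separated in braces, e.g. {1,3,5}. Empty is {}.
Answer: {6}

Derivation:
Constraint 1 (Y < X) on D(Y)={2,3,6} D(X)={2,4,5,9}: X {2,4,5,9}->{4,5,9}
Constraint 2 (V != X) on D(V)={6,7,8,9} D(X)={4,5,9}: no change
Constraint 3 (X < Y) on D(X)={4,5,9} D(Y)={2,3,6}: X {4,5,9}->{4,5}; Y {2,3,6}->{6}
So after constraint 3: D(Y) = {6}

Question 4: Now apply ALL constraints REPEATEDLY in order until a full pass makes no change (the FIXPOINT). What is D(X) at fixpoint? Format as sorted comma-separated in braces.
pass 0 (initial): D(X)={2,4,5,9}
pass 1: X {2,4,5,9}->{4,5}; Y {2,3,6}->{6}
pass 2: V {6,7,8,9}->{}; W {2,5,7,9}->{}; X {4,5}->{}; Y {6}->{}
pass 3: no change
Fixpoint after 3 passes: D(X) = {}

Answer: {}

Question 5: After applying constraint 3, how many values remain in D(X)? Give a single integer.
Constraint 1 (Y < X) on D(Y)={2,3,6} D(X)={2,4,5,9}: X {2,4,5,9}->{4,5,9}
Constraint 2 (V != X) on D(V)={6,7,8,9} D(X)={4,5,9}: no change
Constraint 3 (X < Y) on D(X)={4,5,9} D(Y)={2,3,6}: X {4,5,9}->{4,5}; Y {2,3,6}->{6}
So after constraint 3: D(X)={4,5}, size = 2

Answer: 2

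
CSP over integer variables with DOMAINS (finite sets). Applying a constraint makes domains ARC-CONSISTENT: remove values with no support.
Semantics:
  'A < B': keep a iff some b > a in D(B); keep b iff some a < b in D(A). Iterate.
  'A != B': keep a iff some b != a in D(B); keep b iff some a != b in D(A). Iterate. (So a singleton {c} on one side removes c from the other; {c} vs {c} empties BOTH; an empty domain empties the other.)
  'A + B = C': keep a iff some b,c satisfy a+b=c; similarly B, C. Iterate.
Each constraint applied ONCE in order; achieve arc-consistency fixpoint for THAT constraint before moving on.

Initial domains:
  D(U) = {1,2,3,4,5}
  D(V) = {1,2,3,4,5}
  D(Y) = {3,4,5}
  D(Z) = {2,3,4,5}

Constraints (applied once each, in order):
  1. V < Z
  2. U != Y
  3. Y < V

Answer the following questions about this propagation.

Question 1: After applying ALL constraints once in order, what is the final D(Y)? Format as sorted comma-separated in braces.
Constraint 1 (V < Z) on D(V)={1,2,3,4,5} D(Z)={2,3,4,5}: V {1,2,3,4,5}->{1,2,3,4}
Constraint 2 (U != Y) on D(U)={1,2,3,4,5} D(Y)={3,4,5}: no change
Constraint 3 (Y < V) on D(Y)={3,4,5} D(V)={1,2,3,4}: Y {3,4,5}->{3}; V {1,2,3,4}->{4}
So after all 3 constraints: D(Y) = {3}

Answer: {3}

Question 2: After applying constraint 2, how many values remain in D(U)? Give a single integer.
Constraint 1 (V < Z) on D(V)={1,2,3,4,5} D(Z)={2,3,4,5}: V {1,2,3,4,5}->{1,2,3,4}
Constraint 2 (U != Y) on D(U)={1,2,3,4,5} D(Y)={3,4,5}: no change
So after constraint 2: D(U)={1,2,3,4,5}, size = 5

Answer: 5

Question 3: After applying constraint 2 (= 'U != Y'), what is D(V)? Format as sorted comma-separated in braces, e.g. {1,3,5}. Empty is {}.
Constraint 1 (V < Z) on D(V)={1,2,3,4,5} D(Z)={2,3,4,5}: V {1,2,3,4,5}->{1,2,3,4}
Constraint 2 (U != Y) on D(U)={1,2,3,4,5} D(Y)={3,4,5}: no change
So after constraint 2: D(V) = {1,2,3,4}

Answer: {1,2,3,4}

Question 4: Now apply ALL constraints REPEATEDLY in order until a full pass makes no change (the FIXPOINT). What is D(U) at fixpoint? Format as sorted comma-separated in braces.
Answer: {1,2,4,5}

Derivation:
pass 0 (initial): D(U)={1,2,3,4,5}
pass 1: V {1,2,3,4,5}->{4}; Y {3,4,5}->{3}
pass 2: U {1,2,3,4,5}->{1,2,4,5}; Z {2,3,4,5}->{5}
pass 3: no change
Fixpoint after 3 passes: D(U) = {1,2,4,5}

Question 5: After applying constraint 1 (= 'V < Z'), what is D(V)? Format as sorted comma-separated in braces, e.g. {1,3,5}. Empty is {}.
Answer: {1,2,3,4}

Derivation:
Constraint 1 (V < Z) on D(V)={1,2,3,4,5} D(Z)={2,3,4,5}: V {1,2,3,4,5}->{1,2,3,4}
So after constraint 1: D(V) = {1,2,3,4}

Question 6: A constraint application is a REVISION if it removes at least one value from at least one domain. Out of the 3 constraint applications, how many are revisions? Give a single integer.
Constraint 1 (V < Z) on D(V)={1,2,3,4,5} D(Z)={2,3,4,5}: V {1,2,3,4,5}->{1,2,3,4} => REVISION
Constraint 2 (U != Y) on D(U)={1,2,3,4,5} D(Y)={3,4,5}: no change => not a revision
Constraint 3 (Y < V) on D(Y)={3,4,5} D(V)={1,2,3,4}: Y {3,4,5}->{3}; V {1,2,3,4}->{4} => REVISION
Total revisions = 2

Answer: 2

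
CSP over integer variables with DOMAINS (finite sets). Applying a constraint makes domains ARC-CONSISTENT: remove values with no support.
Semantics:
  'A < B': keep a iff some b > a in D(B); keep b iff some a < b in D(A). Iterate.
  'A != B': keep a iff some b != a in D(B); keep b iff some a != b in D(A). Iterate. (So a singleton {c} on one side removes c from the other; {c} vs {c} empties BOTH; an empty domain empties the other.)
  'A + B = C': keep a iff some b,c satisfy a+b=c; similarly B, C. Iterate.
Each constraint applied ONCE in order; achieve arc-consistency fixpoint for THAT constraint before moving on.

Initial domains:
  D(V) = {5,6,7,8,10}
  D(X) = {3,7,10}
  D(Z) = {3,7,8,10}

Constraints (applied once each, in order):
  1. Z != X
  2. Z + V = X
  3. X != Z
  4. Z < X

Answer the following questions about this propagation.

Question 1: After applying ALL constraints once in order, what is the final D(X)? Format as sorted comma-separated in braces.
Answer: {10}

Derivation:
Constraint 1 (Z != X) on D(Z)={3,7,8,10} D(X)={3,7,10}: no change
Constraint 2 (Z + V = X) on D(Z)={3,7,8,10} D(V)={5,6,7,8,10} D(X)={3,7,10}: Z {3,7,8,10}->{3}; V {5,6,7,8,10}->{7}; X {3,7,10}->{10}
Constraint 3 (X != Z) on D(X)={10} D(Z)={3}: no change
Constraint 4 (Z < X) on D(Z)={3} D(X)={10}: no change
So after all 4 constraints: D(X) = {10}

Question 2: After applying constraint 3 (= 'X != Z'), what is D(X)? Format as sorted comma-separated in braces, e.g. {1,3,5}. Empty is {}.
Constraint 1 (Z != X) on D(Z)={3,7,8,10} D(X)={3,7,10}: no change
Constraint 2 (Z + V = X) on D(Z)={3,7,8,10} D(V)={5,6,7,8,10} D(X)={3,7,10}: Z {3,7,8,10}->{3}; V {5,6,7,8,10}->{7}; X {3,7,10}->{10}
Constraint 3 (X != Z) on D(X)={10} D(Z)={3}: no change
So after constraint 3: D(X) = {10}

Answer: {10}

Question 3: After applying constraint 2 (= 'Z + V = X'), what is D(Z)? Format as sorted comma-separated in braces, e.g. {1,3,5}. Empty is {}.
Constraint 1 (Z != X) on D(Z)={3,7,8,10} D(X)={3,7,10}: no change
Constraint 2 (Z + V = X) on D(Z)={3,7,8,10} D(V)={5,6,7,8,10} D(X)={3,7,10}: Z {3,7,8,10}->{3}; V {5,6,7,8,10}->{7}; X {3,7,10}->{10}
So after constraint 2: D(Z) = {3}

Answer: {3}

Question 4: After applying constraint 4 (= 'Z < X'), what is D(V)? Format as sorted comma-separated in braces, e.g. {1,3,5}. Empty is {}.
Constraint 1 (Z != X) on D(Z)={3,7,8,10} D(X)={3,7,10}: no change
Constraint 2 (Z + V = X) on D(Z)={3,7,8,10} D(V)={5,6,7,8,10} D(X)={3,7,10}: Z {3,7,8,10}->{3}; V {5,6,7,8,10}->{7}; X {3,7,10}->{10}
Constraint 3 (X != Z) on D(X)={10} D(Z)={3}: no change
Constraint 4 (Z < X) on D(Z)={3} D(X)={10}: no change
So after constraint 4: D(V) = {7}

Answer: {7}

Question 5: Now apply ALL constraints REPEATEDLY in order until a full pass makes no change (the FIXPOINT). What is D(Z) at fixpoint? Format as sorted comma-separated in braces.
Answer: {3}

Derivation:
pass 0 (initial): D(Z)={3,7,8,10}
pass 1: V {5,6,7,8,10}->{7}; X {3,7,10}->{10}; Z {3,7,8,10}->{3}
pass 2: no change
Fixpoint after 2 passes: D(Z) = {3}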